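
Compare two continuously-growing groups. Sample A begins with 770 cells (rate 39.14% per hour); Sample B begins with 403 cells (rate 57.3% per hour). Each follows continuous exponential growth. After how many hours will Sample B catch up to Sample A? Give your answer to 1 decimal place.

770·e^(0.3914t) = 403·e^(0.573t)
770/403 = e^((0.573 − 0.3914)t) → ln(1.91067) = 0.1816·t
t = 0.64745 / 0.1816

t ≈ 3.6 hours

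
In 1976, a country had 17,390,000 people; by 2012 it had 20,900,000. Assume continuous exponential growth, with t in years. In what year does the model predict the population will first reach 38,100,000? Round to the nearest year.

year 2130

r = ln(20900000/17390000) / 36 = 0.18385/36 ≈ 0.005107 per year
t = ln(38100000/17390000) / r = 0.78432/0.005107 ≈ 153.58 years after 1976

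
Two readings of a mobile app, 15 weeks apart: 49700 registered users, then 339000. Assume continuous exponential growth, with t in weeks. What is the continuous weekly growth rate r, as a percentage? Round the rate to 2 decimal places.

339000 = 49700 · e^(r·15)
e^(15r) = 339000/49700 = 6.82093
r = ln(6.82093) / 15 = 1.92 / 15

r ≈ 12.80% per week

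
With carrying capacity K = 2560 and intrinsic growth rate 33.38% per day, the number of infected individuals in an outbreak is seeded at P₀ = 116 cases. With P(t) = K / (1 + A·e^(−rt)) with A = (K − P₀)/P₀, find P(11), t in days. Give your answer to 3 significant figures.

≈ 1,670 cases

A = (2560 − 116)/116 = 21.06897
P(11) = 2560 / (1 + 21.06897·e^(−0.3338·11)) = 2560 / (1 + 21.06897·0.025431)
= 2560 / 1.5358 ≈ 1666.89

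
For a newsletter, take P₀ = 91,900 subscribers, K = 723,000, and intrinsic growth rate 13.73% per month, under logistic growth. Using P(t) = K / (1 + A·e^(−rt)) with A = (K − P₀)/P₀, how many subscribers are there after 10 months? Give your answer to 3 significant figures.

A = (723000 − 91900)/91900 = 6.86725
P(10) = 723000 / (1 + 6.86725·e^(−0.1373·10)) = 723000 / (1 + 6.86725·0.253346)
= 723000 / 2.73979 ≈ 263889.03

≈ 264,000 subscribers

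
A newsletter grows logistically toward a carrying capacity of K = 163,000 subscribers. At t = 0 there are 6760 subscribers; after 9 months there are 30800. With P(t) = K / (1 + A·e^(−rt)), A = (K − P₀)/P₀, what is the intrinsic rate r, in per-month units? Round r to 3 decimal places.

A = (163000 − 6760)/6760 = 23.11243
30800 = 163000/(1 + 23.11243·e^(−r·9)) → e^(−9r) = (5.29221 − 1)/23.11243 = 0.18571
r = −ln(0.18571)/9 = 1.68357/9

r ≈ 0.187 per month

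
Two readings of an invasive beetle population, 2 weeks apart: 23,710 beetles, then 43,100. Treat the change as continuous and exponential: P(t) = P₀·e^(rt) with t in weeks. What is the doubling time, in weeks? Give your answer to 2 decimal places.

doubling time ≈ 2.32 weeks

r = ln(43100/23710) / 2 = ln(1.8178) / 2 ≈ 0.298813 per week
doubling time = ln 2 / |r| = 0.69315 / 0.298813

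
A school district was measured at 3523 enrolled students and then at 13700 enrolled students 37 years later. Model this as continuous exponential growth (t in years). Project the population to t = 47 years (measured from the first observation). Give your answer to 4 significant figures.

≈ 19,780 enrolled students

r = ln(13700/3523) / 37 ≈ 0.036705 per year
P(47) = 3523 · e^(0.036705·47) = 3523 · 5.61326 ≈ 19775.53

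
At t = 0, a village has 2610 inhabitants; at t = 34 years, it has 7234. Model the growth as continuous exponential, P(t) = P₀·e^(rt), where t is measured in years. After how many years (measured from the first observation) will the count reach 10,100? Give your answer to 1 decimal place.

r = ln(7234/2610) / 34 ≈ 0.029984 per year
t = ln(10100/2610) / r = 1.35319 / 0.029984 ≈ 45.131

t ≈ 45.1 years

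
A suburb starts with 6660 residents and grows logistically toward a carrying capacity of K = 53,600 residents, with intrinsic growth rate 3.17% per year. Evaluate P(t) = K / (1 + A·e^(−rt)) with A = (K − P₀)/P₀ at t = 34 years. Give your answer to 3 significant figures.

A = (53600 − 6660)/6660 = 7.04805
P(34) = 53600 / (1 + 7.04805·e^(−0.0317·34)) = 53600 / (1 + 7.04805·0.340343)
= 53600 / 3.39876 ≈ 15770.47

≈ 15,800 residents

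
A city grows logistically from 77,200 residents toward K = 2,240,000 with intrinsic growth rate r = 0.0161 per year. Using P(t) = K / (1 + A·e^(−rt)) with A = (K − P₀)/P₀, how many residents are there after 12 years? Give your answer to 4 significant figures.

A = (2240000 − 77200)/77200 = 28.01554
P(12) = 2240000 / (1 + 28.01554·e^(−0.0161·12)) = 2240000 / (1 + 28.01554·0.824317)
= 2240000 / 24.09369 ≈ 92970.39

≈ 92,970 residents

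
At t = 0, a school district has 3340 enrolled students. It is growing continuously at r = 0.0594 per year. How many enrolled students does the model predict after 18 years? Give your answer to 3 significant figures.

P(18) = 3340 · e^(0.0594·18) = 3340 · e^(1.0692)
= 3340 · 2.91305 ≈ 9729.58

≈ 9,730 enrolled students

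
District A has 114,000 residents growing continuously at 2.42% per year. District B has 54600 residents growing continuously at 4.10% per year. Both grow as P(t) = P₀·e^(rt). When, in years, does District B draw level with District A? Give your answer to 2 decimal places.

t ≈ 43.82 years

114000·e^(0.0242t) = 54600·e^(0.041t)
114000/54600 = e^((0.041 − 0.0242)t) → ln(2.08791) = 0.0168·t
t = 0.73616 / 0.0168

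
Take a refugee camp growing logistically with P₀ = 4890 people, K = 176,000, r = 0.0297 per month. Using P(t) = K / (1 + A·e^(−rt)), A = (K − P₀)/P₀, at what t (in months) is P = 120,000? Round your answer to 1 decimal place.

t ≈ 145.4 months

A = (176000 − 4890)/4890 = 34.99182
120000 = 176000/(1 + 34.99182·e^(−0.0297t)) → 1 + 34.99182·e^(−0.0297t) = 1.46667
e^(−0.0297t) = 0.013336 → t = ln(74.98247)/0.0297 = 4.31725/0.0297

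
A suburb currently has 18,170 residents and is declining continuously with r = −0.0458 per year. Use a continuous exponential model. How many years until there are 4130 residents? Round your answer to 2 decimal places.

4130 = 18170 · e^(-0.0458·t)
t = ln(4130/18170) / -0.0458 = ln(0.2273) / -0.0458 = -1.48149 / -0.0458

t ≈ 32.35 years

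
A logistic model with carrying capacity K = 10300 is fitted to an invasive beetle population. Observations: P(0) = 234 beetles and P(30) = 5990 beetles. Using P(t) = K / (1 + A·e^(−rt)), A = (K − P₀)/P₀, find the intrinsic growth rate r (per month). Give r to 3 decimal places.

r ≈ 0.136 per month

A = (10300 − 234)/234 = 43.01709
5990 = 10300/(1 + 43.01709·e^(−r·30)) → e^(−30r) = (1.71953 − 1)/43.01709 = 0.016727
r = −ln(0.016727)/30 = 4.09075/30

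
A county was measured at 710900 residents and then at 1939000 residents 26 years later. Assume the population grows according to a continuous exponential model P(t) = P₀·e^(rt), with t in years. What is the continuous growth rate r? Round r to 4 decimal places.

r ≈ 0.0386 per year

1939000 = 710900 · e^(r·26)
e^(26r) = 1939000/710900 = 2.72753
r = ln(2.72753) / 26 = 1.0034 / 26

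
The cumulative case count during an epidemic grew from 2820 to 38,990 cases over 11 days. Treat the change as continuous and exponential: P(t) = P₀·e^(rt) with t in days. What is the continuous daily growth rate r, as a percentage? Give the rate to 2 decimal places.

r ≈ 23.88% per day

38990 = 2820 · e^(r·11)
e^(11r) = 38990/2820 = 13.82624
r = ln(13.82624) / 11 = 2.62657 / 11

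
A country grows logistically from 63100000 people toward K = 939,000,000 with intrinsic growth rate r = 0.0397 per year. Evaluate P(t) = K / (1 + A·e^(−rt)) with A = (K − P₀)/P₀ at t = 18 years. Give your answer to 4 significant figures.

A = (939000000 − 63100000)/63100000 = 13.88114
P(18) = 939000000 / (1 + 13.88114·e^(−0.0397·18)) = 939000000 / (1 + 13.88114·0.489388)
= 939000000 / 7.79326 ≈ 120488707.38

≈ 120,500,000 people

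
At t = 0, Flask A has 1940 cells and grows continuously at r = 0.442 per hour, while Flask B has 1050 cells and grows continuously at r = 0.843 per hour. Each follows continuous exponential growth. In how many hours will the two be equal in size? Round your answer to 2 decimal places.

t ≈ 1.53 hours

1940·e^(0.442t) = 1050·e^(0.843t)
1940/1050 = e^((0.843 − 0.442)t) → ln(1.84762) = 0.401·t
t = 0.6139 / 0.401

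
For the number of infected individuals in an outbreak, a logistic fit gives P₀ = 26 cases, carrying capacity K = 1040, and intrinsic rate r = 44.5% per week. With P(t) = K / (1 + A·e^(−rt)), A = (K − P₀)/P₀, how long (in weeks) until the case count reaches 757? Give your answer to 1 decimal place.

A = (1040 − 26)/26 = 39
757 = 1040/(1 + 39·e^(−0.445t)) → 1 + 39·e^(−0.445t) = 1.37384
e^(−0.445t) = 0.009586 → t = ln(104.32155)/0.445 = 4.64748/0.445

t ≈ 10.4 weeks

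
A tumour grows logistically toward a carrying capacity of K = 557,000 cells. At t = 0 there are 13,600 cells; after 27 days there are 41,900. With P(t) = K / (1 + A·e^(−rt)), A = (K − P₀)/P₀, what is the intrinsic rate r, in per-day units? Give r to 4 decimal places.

r ≈ 0.0437 per day

A = (557000 − 13600)/13600 = 39.95588
41900 = 557000/(1 + 39.95588·e^(−r·27)) → e^(−27r) = (13.29356 − 1)/39.95588 = 0.307678
r = −ln(0.307678)/27 = 1.1787/27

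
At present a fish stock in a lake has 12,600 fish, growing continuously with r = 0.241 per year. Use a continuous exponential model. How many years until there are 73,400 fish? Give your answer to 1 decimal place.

t ≈ 7.3 years

73400 = 12600 · e^(0.241·t)
t = ln(73400/12600) / 0.241 = ln(5.8254) / 0.241 = 1.76223 / 0.241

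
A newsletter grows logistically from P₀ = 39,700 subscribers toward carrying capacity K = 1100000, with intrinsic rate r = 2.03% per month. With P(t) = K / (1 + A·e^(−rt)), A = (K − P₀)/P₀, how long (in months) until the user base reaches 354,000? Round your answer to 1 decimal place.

A = (1100000 − 39700)/39700 = 26.70781
354000 = 1100000/(1 + 26.70781·e^(−0.0203t)) → 1 + 26.70781·e^(−0.0203t) = 3.10734
e^(−0.0203t) = 0.078904 → t = ln(12.67368)/0.0203 = 2.53953/0.0203

t ≈ 125.1 months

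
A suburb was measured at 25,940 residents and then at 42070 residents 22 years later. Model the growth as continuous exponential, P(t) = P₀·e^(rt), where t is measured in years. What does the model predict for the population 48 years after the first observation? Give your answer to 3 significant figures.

≈ 74,500 residents

r = ln(42070/25940) / 22 ≈ 0.021979 per year
P(48) = 25940 · e^(0.021979·48) = 25940 · 2.87202 ≈ 74500.18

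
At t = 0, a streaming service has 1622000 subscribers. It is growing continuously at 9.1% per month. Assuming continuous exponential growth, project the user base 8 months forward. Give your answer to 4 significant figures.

≈ 3,359,000 subscribers

P(8) = 1622000 · e^(0.091·8) = 1622000 · e^(0.728)
= 1622000 · 2.07093 ≈ 3359055.91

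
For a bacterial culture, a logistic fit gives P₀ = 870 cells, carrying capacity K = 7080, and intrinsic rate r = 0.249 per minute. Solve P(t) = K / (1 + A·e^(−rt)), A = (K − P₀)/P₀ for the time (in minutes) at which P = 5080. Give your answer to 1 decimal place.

A = (7080 − 870)/870 = 7.13793
5080 = 7080/(1 + 7.13793·e^(−0.249t)) → 1 + 7.13793·e^(−0.249t) = 1.3937
e^(−0.249t) = 0.055156 → t = ln(18.13034)/0.249 = 2.89759/0.249

t ≈ 11.6 minutes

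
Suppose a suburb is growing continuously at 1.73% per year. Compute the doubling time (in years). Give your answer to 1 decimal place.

doubling time = ln(2) / |r| = 0.69315 / 0.0173

doubling time ≈ 40.1 years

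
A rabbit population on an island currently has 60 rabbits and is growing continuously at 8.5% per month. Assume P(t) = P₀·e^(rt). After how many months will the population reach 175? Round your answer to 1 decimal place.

t ≈ 12.6 months

175 = 60 · e^(0.085·t)
t = ln(175/60) / 0.085 = ln(2.91667) / 0.085 = 1.07044 / 0.085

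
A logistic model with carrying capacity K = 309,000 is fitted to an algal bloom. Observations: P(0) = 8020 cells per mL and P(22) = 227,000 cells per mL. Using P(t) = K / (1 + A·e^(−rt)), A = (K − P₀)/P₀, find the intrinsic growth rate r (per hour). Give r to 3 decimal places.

r ≈ 0.211 per hour

A = (309000 − 8020)/8020 = 37.52868
227000 = 309000/(1 + 37.52868·e^(−r·22)) → e^(−22r) = (1.36123 − 1)/37.52868 = 0.009626
r = −ln(0.009626)/22 = 4.64334/22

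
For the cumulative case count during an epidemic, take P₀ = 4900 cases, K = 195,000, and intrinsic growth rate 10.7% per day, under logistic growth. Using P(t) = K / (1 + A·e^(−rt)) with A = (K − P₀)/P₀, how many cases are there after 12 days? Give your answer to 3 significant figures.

A = (195000 − 4900)/4900 = 38.79592
P(12) = 195000 / (1 + 38.79592·e^(−0.107·12)) = 195000 / (1 + 38.79592·0.276927)
= 195000 / 11.74365 ≈ 16604.72

≈ 16,600 cases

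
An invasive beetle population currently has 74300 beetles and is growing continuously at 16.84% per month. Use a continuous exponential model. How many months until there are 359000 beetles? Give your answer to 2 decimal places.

359000 = 74300 · e^(0.1684·t)
t = ln(359000/74300) / 0.1684 = ln(4.83176) / 0.1684 = 1.57521 / 0.1684

t ≈ 9.35 months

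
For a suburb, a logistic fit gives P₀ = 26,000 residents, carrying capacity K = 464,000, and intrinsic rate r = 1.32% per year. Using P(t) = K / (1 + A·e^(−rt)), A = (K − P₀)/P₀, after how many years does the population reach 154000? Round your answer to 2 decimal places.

A = (464000 − 26000)/26000 = 16.84615
154000 = 464000/(1 + 16.84615·e^(−0.0132t)) → 1 + 16.84615·e^(−0.0132t) = 3.01299
e^(−0.0132t) = 0.119492 → t = ln(8.36873)/0.0132 = 2.1245/0.0132

t ≈ 160.95 years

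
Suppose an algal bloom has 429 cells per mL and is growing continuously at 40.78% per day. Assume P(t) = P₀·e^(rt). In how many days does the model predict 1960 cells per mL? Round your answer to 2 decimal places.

t ≈ 3.73 days

1960 = 429 · e^(0.4078·t)
t = ln(1960/429) / 0.4078 = ln(4.56876) / 0.4078 = 1.51924 / 0.4078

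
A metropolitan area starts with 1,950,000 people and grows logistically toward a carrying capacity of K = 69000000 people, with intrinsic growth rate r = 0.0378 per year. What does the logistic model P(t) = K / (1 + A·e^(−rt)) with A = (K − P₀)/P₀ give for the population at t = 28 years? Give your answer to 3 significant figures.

≈ 5,340,000 people

A = (69000000 − 1950000)/1950000 = 34.38462
P(28) = 69000000 / (1 + 34.38462·e^(−0.0378·28)) = 69000000 / (1 + 34.38462·0.347011)
= 69000000 / 12.93183 ≈ 5335673.63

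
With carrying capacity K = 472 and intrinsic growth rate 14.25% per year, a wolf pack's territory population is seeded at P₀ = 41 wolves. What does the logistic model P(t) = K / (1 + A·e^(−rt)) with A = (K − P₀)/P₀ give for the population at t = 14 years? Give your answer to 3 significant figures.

≈ 194 wolves

A = (472 − 41)/41 = 10.5122
P(14) = 472 / (1 + 10.5122·e^(−0.1425·14)) = 472 / (1 + 10.5122·0.136014)
= 472 / 2.4298 ≈ 194.25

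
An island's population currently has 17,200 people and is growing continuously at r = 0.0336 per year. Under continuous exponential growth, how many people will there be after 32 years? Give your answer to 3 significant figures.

≈ 50,400 people

P(32) = 17200 · e^(0.0336·32) = 17200 · e^(1.0752)
= 17200 · 2.93058 ≈ 50405.96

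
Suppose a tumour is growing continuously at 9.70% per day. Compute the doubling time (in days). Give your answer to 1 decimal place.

doubling time = ln(2) / |r| = 0.69315 / 0.097

doubling time ≈ 7.1 days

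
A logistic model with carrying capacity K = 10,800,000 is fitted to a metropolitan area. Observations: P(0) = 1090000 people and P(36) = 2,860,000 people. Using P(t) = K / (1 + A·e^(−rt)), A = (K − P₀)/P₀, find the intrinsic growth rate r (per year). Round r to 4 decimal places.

A = (10800000 − 1090000)/1090000 = 8.90826
2860000 = 10800000/(1 + 8.90826·e^(−r·36)) → e^(−36r) = (3.77622 − 1)/8.90826 = 0.311646
r = −ln(0.311646)/36 = 1.16589/36

r ≈ 0.0324 per year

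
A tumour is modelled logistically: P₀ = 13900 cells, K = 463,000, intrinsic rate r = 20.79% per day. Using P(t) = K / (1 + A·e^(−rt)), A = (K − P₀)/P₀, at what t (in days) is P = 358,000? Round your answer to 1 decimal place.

t ≈ 22.6 days

A = (463000 − 13900)/13900 = 32.30935
358000 = 463000/(1 + 32.30935·e^(−0.2079t)) → 1 + 32.30935·e^(−0.2079t) = 1.2933
e^(−0.2079t) = 0.009078 → t = ln(110.15951)/0.2079 = 4.70193/0.2079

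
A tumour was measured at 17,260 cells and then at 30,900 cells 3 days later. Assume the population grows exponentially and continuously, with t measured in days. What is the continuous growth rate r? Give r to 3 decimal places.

r ≈ 0.194 per day

30900 = 17260 · e^(r·3)
e^(3r) = 30900/17260 = 1.79027
r = ln(1.79027) / 3 = 0.58236 / 3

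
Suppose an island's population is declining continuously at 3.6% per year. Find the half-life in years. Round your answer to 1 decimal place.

half-life ≈ 19.3 years

half-life = ln(2) / |r| = 0.69315 / 0.036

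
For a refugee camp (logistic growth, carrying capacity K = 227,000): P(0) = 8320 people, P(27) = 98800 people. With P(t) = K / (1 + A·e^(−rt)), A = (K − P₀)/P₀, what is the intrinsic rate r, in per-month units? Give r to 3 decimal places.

r ≈ 0.111 per month

A = (227000 − 8320)/8320 = 26.28365
98800 = 227000/(1 + 26.28365·e^(−r·27)) → e^(−27r) = (2.29757 − 1)/26.28365 = 0.049368
r = −ln(0.049368)/27 = 3.00845/27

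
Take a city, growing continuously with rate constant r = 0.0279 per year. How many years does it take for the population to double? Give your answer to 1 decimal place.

doubling time ≈ 24.8 years

doubling time = ln(2) / |r| = 0.69315 / 0.0279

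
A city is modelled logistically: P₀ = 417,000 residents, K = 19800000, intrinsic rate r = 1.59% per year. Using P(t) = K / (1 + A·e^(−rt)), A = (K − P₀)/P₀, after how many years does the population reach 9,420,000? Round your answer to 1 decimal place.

A = (19800000 − 417000)/417000 = 46.48201
9420000 = 19800000/(1 + 46.48201·e^(−0.0159t)) → 1 + 46.48201·e^(−0.0159t) = 2.10191
e^(−0.0159t) = 0.023706 → t = ln(42.1831)/0.0159 = 3.74202/0.0159

t ≈ 235.3 years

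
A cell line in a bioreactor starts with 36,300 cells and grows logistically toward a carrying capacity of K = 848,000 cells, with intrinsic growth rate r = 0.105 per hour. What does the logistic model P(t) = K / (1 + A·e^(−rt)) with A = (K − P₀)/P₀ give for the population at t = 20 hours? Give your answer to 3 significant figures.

≈ 227,000 cells

A = (848000 − 36300)/36300 = 22.36088
P(20) = 848000 / (1 + 22.36088·e^(−0.105·20)) = 848000 / (1 + 22.36088·0.122456)
= 848000 / 3.73823 ≈ 226845.1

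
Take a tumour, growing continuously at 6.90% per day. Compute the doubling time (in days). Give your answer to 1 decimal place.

doubling time = ln(2) / |r| = 0.69315 / 0.069

doubling time ≈ 10.0 days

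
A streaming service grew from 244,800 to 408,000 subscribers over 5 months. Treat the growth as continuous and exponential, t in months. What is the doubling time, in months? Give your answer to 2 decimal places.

doubling time ≈ 6.78 months

r = ln(408000/244800) / 5 = ln(1.66667) / 5 ≈ 0.102165 per month
doubling time = ln 2 / |r| = 0.69315 / 0.102165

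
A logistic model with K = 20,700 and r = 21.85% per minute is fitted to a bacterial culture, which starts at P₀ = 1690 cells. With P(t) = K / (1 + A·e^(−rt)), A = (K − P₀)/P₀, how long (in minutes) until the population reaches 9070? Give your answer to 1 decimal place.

A = (20700 − 1690)/1690 = 11.24852
9070 = 20700/(1 + 11.24852·e^(−0.2185t)) → 1 + 11.24852·e^(−0.2185t) = 2.28225
e^(−0.2185t) = 0.113993 → t = ln(8.77249)/0.2185 = 2.17162/0.2185

t ≈ 9.9 minutes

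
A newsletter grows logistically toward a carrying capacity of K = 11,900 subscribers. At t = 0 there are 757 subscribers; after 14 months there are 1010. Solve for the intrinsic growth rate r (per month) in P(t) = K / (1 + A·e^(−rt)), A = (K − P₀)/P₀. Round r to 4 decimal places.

r ≈ 0.0222 per month

A = (11900 − 757)/757 = 14.71995
1010 = 11900/(1 + 14.71995·e^(−r·14)) → e^(−14r) = (11.78218 − 1)/14.71995 = 0.732488
r = −ln(0.732488)/14 = 0.31131/14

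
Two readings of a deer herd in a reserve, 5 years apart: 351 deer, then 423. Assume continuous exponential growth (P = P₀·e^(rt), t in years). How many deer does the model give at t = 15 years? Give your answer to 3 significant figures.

r = ln(423/351) / 5 ≈ 0.037317 per year
P(15) = 351 · e^(0.037317·15) = 351 · 1.75025 ≈ 614.34

≈ 614 deer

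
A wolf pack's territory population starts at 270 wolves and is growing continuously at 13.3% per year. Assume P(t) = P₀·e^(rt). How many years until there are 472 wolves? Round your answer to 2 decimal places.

472 = 270 · e^(0.133·t)
t = ln(472/270) / 0.133 = ln(1.74815) / 0.133 = 0.55856 / 0.133

t ≈ 4.20 years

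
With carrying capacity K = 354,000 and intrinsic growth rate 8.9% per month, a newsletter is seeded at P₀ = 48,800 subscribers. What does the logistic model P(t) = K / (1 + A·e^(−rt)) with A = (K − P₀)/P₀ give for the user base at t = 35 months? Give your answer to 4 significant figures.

≈ 277,100 subscribers

A = (354000 − 48800)/48800 = 6.2541
P(35) = 354000 / (1 + 6.2541·e^(−0.089·35)) = 354000 / (1 + 6.2541·0.044379)
= 354000 / 1.27755 ≈ 277093.4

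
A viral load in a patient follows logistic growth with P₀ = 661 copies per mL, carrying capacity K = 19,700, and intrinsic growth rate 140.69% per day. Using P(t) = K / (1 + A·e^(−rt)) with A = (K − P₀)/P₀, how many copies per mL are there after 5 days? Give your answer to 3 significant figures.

A = (19700 − 661)/661 = 28.80333
P(5) = 19700 / (1 + 28.80333·e^(−1.4069·5)) = 19700 / (1 + 28.80333·0.000881)
= 19700 / 1.02537 ≈ 19212.49

≈ 19,200 copies per mL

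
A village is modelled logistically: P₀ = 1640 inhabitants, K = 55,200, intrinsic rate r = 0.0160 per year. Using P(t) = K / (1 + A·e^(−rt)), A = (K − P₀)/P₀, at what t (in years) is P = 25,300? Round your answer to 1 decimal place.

A = (55200 − 1640)/1640 = 32.65854
25300 = 55200/(1 + 32.65854·e^(−0.016t)) → 1 + 32.65854·e^(−0.016t) = 2.18182
e^(−0.016t) = 0.036187 → t = ln(27.63415)/0.016 = 3.31905/0.016

t ≈ 207.4 years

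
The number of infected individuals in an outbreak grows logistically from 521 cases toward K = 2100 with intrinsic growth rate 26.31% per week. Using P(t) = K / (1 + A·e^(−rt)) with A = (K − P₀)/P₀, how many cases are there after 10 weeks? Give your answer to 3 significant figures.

A = (2100 − 521)/521 = 3.03071
P(10) = 2100 / (1 + 3.03071·e^(−0.2631·10)) = 2100 / (1 + 3.03071·0.072006)
= 2100 / 1.21823 ≈ 1723.81

≈ 1,720 cases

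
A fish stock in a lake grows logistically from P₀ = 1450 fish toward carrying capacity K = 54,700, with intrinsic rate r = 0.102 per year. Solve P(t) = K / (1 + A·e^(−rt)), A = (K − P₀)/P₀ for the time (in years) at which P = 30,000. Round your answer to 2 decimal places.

t ≈ 37.23 years

A = (54700 − 1450)/1450 = 36.72414
30000 = 54700/(1 + 36.72414·e^(−0.102t)) → 1 + 36.72414·e^(−0.102t) = 1.82333
e^(−0.102t) = 0.022419 → t = ln(44.60422)/0.102 = 3.79783/0.102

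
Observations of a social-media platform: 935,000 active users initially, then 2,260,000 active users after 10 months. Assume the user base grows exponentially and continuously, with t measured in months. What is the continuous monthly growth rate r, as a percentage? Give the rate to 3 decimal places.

2260000 = 935000 · e^(r·10)
e^(10r) = 2260000/935000 = 2.41711
r = ln(2.41711) / 10 = 0.88257 / 10

r ≈ 8.826% per month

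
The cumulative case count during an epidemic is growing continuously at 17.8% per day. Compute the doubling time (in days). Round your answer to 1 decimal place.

doubling time = ln(2) / |r| = 0.69315 / 0.178

doubling time ≈ 3.9 days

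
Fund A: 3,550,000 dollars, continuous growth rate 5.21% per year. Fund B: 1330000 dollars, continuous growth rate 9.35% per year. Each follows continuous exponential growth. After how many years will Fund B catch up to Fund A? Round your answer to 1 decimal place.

3550000·e^(0.0521t) = 1330000·e^(0.0935t)
3550000/1330000 = e^((0.0935 − 0.0521)t) → ln(2.66917) = 0.0414·t
t = 0.98177 / 0.0414

t ≈ 23.7 years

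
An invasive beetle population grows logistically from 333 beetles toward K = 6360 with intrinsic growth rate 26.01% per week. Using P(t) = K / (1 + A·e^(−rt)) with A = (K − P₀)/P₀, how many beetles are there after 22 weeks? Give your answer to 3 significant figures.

≈ 6,000 beetles

A = (6360 − 333)/333 = 18.0991
P(22) = 6360 / (1 + 18.0991·e^(−0.2601·22)) = 6360 / (1 + 18.0991·0.003273)
= 6360 / 1.05923 ≈ 6004.37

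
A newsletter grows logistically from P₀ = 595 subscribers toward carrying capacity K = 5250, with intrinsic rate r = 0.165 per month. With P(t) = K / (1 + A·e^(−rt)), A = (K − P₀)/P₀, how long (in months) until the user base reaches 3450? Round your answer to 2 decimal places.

t ≈ 16.41 months

A = (5250 − 595)/595 = 7.82353
3450 = 5250/(1 + 7.82353·e^(−0.165t)) → 1 + 7.82353·e^(−0.165t) = 1.52174
e^(−0.165t) = 0.066688 → t = ln(14.9951)/0.165 = 2.70772/0.165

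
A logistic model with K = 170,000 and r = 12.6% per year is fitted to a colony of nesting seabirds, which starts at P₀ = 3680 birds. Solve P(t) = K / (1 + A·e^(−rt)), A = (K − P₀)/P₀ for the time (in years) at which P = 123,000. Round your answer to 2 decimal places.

t ≈ 37.88 years

A = (170000 − 3680)/3680 = 45.19565
123000 = 170000/(1 + 45.19565·e^(−0.126t)) → 1 + 45.19565·e^(−0.126t) = 1.38211
e^(−0.126t) = 0.008455 → t = ln(118.27798)/0.126 = 4.77304/0.126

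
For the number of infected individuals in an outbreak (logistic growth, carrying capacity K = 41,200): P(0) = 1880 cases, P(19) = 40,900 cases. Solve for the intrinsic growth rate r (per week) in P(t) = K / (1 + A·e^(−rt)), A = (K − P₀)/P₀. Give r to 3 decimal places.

r ≈ 0.419 per week

A = (41200 − 1880)/1880 = 20.91489
40900 = 41200/(1 + 20.91489·e^(−r·19)) → e^(−19r) = (1.00733 − 1)/20.91489 = 0.000351
r = −ln(0.000351)/19 = 7.95556/19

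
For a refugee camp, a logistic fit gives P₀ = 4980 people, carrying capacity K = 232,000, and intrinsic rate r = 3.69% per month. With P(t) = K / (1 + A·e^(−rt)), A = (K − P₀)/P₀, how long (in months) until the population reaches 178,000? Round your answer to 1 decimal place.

A = (232000 − 4980)/4980 = 45.58635
178000 = 232000/(1 + 45.58635·e^(−0.0369t)) → 1 + 45.58635·e^(−0.0369t) = 1.30337
e^(−0.0369t) = 0.006655 → t = ln(150.2661)/0.0369 = 5.01241/0.0369

t ≈ 135.8 months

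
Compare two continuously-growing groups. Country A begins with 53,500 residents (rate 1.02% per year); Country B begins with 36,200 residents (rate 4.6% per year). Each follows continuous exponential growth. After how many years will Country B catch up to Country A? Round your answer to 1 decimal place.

53500·e^(0.0102t) = 36200·e^(0.046t)
53500/36200 = e^((0.046 − 0.0102)t) → ln(1.4779) = 0.0358·t
t = 0.39062 / 0.0358

t ≈ 10.9 years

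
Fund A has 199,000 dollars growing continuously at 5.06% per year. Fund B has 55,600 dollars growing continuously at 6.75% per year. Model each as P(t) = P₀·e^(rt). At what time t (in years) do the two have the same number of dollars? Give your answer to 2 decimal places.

199000·e^(0.0506t) = 55600·e^(0.0675t)
199000/55600 = e^((0.0675 − 0.0506)t) → ln(3.57914) = 0.0169·t
t = 1.27512 / 0.0169

t ≈ 75.45 years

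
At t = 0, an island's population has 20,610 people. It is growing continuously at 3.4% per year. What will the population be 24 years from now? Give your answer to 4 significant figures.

≈ 46,610 people

P(24) = 20610 · e^(0.034·24) = 20610 · e^(0.816)
= 20610 · 2.26144 ≈ 46608.2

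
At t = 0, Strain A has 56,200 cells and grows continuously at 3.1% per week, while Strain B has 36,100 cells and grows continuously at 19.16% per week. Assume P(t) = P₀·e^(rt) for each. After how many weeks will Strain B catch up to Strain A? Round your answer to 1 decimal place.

56200·e^(0.031t) = 36100·e^(0.1916t)
56200/36100 = e^((0.1916 − 0.031)t) → ln(1.55679) = 0.1606·t
t = 0.44262 / 0.1606

t ≈ 2.8 weeks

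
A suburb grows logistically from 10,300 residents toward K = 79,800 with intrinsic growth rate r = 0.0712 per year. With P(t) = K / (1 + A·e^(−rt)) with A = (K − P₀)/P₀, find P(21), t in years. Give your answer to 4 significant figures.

≈ 31,760 residents

A = (79800 − 10300)/10300 = 6.74757
P(21) = 79800 / (1 + 6.74757·e^(−0.0712·21)) = 79800 / (1 + 6.74757·0.224204)
= 79800 / 2.51283 ≈ 31757.01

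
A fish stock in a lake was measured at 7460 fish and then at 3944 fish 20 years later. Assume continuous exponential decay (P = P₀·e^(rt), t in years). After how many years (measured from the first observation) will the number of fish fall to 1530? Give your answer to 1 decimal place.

t ≈ 49.7 years

r = ln(3944/7460) / 20 ≈ -0.031868 per year
t = ln(1530/7460) / r = -1.58429 / -0.031868 ≈ 49.714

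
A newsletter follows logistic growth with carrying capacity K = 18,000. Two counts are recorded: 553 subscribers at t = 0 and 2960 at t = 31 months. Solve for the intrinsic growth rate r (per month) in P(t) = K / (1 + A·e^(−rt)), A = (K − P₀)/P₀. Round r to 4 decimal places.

r ≈ 0.0589 per month

A = (18000 − 553)/553 = 31.54973
2960 = 18000/(1 + 31.54973·e^(−r·31)) → e^(−31r) = (6.08108 − 1)/31.54973 = 0.16105
r = −ln(0.16105)/31 = 1.82604/31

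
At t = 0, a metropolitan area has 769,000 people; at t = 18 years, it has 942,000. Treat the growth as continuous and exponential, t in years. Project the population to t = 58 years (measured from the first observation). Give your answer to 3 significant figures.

r = ln(942000/769000) / 18 ≈ 0.011273 per year
P(58) = 769000 · e^(0.011273·58) = 769000 · 1.9229 ≈ 1478710.87

≈ 1,480,000 people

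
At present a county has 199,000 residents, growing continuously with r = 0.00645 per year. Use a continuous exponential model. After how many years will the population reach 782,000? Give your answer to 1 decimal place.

782000 = 199000 · e^(0.00645·t)
t = ln(782000/199000) / 0.00645 = ln(3.92965) / 0.00645 = 1.36855 / 0.00645

t ≈ 212.2 years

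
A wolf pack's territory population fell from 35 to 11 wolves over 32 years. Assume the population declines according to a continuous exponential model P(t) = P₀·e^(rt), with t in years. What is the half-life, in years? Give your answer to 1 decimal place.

half-life ≈ 19.2 years

r = ln(11/35) / 32 = ln(0.31429) / 32 ≈ -0.03617 per year
half-life = ln 2 / |r| = 0.69315 / 0.03617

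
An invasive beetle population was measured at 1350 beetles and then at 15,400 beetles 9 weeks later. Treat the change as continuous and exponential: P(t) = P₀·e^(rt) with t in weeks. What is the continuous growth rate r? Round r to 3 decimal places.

r ≈ 0.270 per week

15400 = 1350 · e^(r·9)
e^(9r) = 15400/1350 = 11.40741
r = ln(11.40741) / 9 = 2.43426 / 9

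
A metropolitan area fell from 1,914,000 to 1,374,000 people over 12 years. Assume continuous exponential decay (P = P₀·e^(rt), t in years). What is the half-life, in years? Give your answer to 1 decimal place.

half-life ≈ 25.1 years

r = ln(1374000/1914000) / 12 = ln(0.71787) / 12 ≈ -0.027622 per year
half-life = ln 2 / |r| = 0.69315 / 0.027622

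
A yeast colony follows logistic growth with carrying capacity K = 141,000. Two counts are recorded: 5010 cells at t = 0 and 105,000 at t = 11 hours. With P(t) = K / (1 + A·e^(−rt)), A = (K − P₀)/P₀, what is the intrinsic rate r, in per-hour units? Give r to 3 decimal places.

A = (141000 − 5010)/5010 = 27.14371
105000 = 141000/(1 + 27.14371·e^(−r·11)) → e^(−11r) = (1.34286 − 1)/27.14371 = 0.012631
r = −ln(0.012631)/11 = 4.37159/11

r ≈ 0.397 per hour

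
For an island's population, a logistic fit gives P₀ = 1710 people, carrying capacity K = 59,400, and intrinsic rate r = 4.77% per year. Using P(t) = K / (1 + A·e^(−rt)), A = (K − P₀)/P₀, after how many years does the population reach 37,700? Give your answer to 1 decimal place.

t ≈ 85.3 years

A = (59400 − 1710)/1710 = 33.73684
37700 = 59400/(1 + 33.73684·e^(−0.0477t)) → 1 + 33.73684·e^(−0.0477t) = 1.5756
e^(−0.0477t) = 0.017061 → t = ln(58.61193)/0.0477 = 4.07094/0.0477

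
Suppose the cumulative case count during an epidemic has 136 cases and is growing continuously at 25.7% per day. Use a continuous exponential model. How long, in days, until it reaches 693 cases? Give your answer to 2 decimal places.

t ≈ 6.34 days

693 = 136 · e^(0.257·t)
t = ln(693/136) / 0.257 = ln(5.09559) / 0.257 = 1.62838 / 0.257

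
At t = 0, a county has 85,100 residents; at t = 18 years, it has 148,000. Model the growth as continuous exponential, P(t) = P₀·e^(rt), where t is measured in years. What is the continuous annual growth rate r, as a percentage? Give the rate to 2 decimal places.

148000 = 85100 · e^(r·18)
e^(18r) = 148000/85100 = 1.73913
r = ln(1.73913) / 18 = 0.55339 / 18

r ≈ 3.07% per year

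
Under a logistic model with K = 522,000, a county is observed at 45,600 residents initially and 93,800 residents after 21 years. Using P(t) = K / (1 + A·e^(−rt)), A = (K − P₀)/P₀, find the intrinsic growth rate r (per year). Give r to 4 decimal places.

A = (522000 − 45600)/45600 = 10.44737
93800 = 522000/(1 + 10.44737·e^(−r·21)) → e^(−21r) = (5.56503 − 1)/10.44737 = 0.436955
r = −ln(0.436955)/21 = 0.82792/21

r ≈ 0.0394 per year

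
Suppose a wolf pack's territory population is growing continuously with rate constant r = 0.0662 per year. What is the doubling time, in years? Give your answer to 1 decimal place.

doubling time = ln(2) / |r| = 0.69315 / 0.0662

doubling time ≈ 10.5 years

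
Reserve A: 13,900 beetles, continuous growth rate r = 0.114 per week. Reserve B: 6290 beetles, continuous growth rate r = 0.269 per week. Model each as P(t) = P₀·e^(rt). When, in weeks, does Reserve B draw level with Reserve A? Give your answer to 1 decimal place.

13900·e^(0.114t) = 6290·e^(0.269t)
13900/6290 = e^((0.269 − 0.114)t) → ln(2.20986) = 0.155·t
t = 0.79293 / 0.155

t ≈ 5.1 weeks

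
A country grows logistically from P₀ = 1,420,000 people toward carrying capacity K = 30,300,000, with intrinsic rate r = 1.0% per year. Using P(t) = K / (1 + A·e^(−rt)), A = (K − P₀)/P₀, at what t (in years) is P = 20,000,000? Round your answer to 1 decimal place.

t ≈ 367.6 years

A = (30300000 − 1420000)/1420000 = 20.33803
20000000 = 30300000/(1 + 20.33803·e^(−0.01t)) → 1 + 20.33803·e^(−0.01t) = 1.515
e^(−0.01t) = 0.025322 → t = ln(39.49132)/0.01 = 3.67608/0.01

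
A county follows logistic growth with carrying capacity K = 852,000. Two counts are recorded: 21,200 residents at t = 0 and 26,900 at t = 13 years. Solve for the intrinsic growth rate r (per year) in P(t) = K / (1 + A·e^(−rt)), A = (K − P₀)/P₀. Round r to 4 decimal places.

r ≈ 0.0188 per year

A = (852000 − 21200)/21200 = 39.18868
26900 = 852000/(1 + 39.18868·e^(−r·13)) → e^(−13r) = (31.67286 − 1)/39.18868 = 0.782697
r = −ln(0.782697)/13 = 0.24501/13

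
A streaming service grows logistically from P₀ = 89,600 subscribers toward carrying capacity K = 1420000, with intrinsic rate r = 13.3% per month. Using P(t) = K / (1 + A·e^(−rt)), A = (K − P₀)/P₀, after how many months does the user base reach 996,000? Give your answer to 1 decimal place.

A = (1420000 − 89600)/89600 = 14.84821
996000 = 1420000/(1 + 14.84821·e^(−0.133t)) → 1 + 14.84821·e^(−0.133t) = 1.4257
e^(−0.133t) = 0.02867 → t = ln(34.8793)/0.133 = 3.55189/0.133

t ≈ 26.7 months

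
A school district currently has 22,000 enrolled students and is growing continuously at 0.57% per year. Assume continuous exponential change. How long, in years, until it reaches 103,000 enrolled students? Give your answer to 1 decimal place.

103000 = 22000 · e^(0.0057·t)
t = ln(103000/22000) / 0.0057 = ln(4.68182) / 0.0057 = 1.54369 / 0.0057

t ≈ 270.8 years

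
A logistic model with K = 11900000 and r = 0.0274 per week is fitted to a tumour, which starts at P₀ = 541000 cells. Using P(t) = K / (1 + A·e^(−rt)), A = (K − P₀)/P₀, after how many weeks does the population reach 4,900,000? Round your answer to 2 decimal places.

A = (11900000 − 541000)/541000 = 20.9963
4900000 = 11900000/(1 + 20.9963·e^(−0.0274t)) → 1 + 20.9963·e^(−0.0274t) = 2.42857
e^(−0.0274t) = 0.068039 → t = ln(14.69741)/0.0274 = 2.68767/0.0274

t ≈ 98.09 weeks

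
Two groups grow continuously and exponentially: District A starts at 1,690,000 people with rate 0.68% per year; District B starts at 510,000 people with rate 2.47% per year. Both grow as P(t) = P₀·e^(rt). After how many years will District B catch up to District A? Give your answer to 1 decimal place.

t ≈ 66.9 years

1690000·e^(0.0068t) = 510000·e^(0.0247t)
1690000/510000 = e^((0.0247 − 0.0068)t) → ln(3.31373) = 0.0179·t
t = 1.19807 / 0.0179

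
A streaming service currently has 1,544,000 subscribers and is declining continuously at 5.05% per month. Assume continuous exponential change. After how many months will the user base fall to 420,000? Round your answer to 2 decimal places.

t ≈ 25.78 months

420000 = 1544000 · e^(-0.0505·t)
t = ln(420000/1544000) / -0.0505 = ln(0.27202) / -0.0505 = -1.30188 / -0.0505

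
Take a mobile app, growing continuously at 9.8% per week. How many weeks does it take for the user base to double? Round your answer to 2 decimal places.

doubling time = ln(2) / |r| = 0.69315 / 0.098

doubling time ≈ 7.07 weeks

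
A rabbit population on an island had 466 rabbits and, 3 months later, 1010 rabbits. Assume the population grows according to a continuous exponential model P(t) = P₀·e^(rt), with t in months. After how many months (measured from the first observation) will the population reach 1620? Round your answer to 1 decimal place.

r = ln(1010/466) / 3 ≈ 0.25784 per month
t = ln(1620/466) / r = 1.246 / 0.25784 ≈ 4.832

t ≈ 4.8 months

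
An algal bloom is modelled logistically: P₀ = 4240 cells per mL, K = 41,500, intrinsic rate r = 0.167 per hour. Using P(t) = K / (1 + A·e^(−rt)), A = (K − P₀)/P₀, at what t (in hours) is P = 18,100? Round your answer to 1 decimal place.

t ≈ 11.5 hours

A = (41500 − 4240)/4240 = 8.78774
18100 = 41500/(1 + 8.78774·e^(−0.167t)) → 1 + 8.78774·e^(−0.167t) = 2.29282
e^(−0.167t) = 0.147116 → t = ln(6.79735)/0.167 = 1.91653/0.167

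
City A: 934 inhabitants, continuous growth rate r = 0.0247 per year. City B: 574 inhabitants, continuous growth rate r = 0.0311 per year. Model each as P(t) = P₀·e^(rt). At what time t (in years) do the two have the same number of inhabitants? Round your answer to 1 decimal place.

934·e^(0.0247t) = 574·e^(0.0311t)
934/574 = e^((0.0311 − 0.0247)t) → ln(1.62718) = 0.0064·t
t = 0.48685 / 0.0064

t ≈ 76.1 years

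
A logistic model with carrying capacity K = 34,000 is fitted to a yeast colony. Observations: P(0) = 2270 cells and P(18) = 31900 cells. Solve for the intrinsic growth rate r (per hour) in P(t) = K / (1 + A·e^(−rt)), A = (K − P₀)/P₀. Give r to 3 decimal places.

r ≈ 0.298 per hour

A = (34000 − 2270)/2270 = 13.97797
31900 = 34000/(1 + 13.97797·e^(−r·18)) → e^(−18r) = (1.06583 − 1)/13.97797 = 0.00471
r = −ln(0.00471)/18 = 5.35815/18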